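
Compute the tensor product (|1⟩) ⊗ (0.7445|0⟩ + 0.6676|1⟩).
0.7445|10⟩ + 0.6676|11⟩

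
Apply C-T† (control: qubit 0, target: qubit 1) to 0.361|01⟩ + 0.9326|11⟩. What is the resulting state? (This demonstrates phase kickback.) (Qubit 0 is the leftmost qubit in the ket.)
0.361|01⟩ + (0.6594 - 0.6594i)|11⟩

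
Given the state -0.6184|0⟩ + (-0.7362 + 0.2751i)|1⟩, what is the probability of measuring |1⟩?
0.6177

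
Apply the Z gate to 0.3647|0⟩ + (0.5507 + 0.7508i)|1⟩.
0.3647|0⟩ + (-0.5507 - 0.7508i)|1⟩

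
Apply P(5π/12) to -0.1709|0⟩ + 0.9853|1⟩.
-0.1709|0⟩ + (0.255 + 0.9517i)|1⟩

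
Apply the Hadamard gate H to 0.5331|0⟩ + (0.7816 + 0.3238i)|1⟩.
(0.9296 + 0.229i)|0⟩ + (-0.1757 - 0.229i)|1⟩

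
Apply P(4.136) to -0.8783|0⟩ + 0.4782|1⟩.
-0.8783|0⟩ + (-0.2606 - 0.4009i)|1⟩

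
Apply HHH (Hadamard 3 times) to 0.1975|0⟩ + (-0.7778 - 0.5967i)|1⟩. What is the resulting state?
(-0.4103 - 0.4219i)|0⟩ + (0.6896 + 0.4219i)|1⟩

H² = I, so H^3 = H: a single Hadamard. With (a, b) = (0.1975, (-0.7778 - 0.5967i)), H gives ((a + b)/√2, (a − b)/√2) = ((-0.4103 - 0.4219i), (0.6896 + 0.4219i)).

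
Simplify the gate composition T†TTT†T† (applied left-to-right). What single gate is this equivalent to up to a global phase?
T†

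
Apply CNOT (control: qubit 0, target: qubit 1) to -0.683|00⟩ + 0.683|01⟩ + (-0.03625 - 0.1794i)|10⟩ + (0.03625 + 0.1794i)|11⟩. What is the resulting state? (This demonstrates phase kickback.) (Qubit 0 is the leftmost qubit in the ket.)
-0.683|00⟩ + 0.683|01⟩ + (0.03625 + 0.1794i)|10⟩ + (-0.03625 - 0.1794i)|11⟩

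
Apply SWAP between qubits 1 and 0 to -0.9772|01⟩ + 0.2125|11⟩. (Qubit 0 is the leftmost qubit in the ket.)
-0.9772|10⟩ + 0.2125|11⟩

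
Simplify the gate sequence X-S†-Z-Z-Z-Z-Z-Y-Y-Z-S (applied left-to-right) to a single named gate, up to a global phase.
X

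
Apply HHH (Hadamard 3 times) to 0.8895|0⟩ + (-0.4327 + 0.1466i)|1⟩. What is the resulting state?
(0.323 + 0.1037i)|0⟩ + (0.9349 - 0.1037i)|1⟩

H² = I, so H^3 = H: a single Hadamard. With (a, b) = (0.8895, (-0.4327 + 0.1466i)), H gives ((a + b)/√2, (a − b)/√2) = ((0.323 + 0.1037i), (0.9349 - 0.1037i)).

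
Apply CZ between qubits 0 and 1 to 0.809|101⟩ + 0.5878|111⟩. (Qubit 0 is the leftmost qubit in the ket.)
0.809|101⟩ - 0.5878|111⟩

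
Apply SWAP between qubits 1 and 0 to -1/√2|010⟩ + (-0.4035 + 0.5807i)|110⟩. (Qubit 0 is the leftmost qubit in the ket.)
-1/√2|100⟩ + (-0.4035 + 0.5807i)|110⟩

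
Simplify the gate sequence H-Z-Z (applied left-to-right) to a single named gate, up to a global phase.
H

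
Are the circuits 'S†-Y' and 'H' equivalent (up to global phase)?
No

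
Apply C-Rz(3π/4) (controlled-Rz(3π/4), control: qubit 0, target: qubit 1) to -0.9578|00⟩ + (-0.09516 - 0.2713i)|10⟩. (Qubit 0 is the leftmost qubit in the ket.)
-0.9578|00⟩ + (-0.2871 - 0.01591i)|10⟩

C-Rz(3π/4) leaves the control-|0⟩ kets |00⟩, |01⟩ unchanged and applies Rz(3π/4) to qubit 1 on the control-|1⟩ pair (|10⟩, |11⟩).
Rz(3π/4) = [[e^(−iθ/2), 0], [0, e^(iθ/2)]] with e^(±iθ/2) = cos(θ/2) ± i·sin(θ/2); θ = 3π/4, cos(θ/2) ≈ 0.382683, sin(θ/2) ≈ 0.92388.
With a = amp(|10⟩) = (-0.09516 - 0.2713i) and b = amp(|11⟩) = 0:
new amp(|10⟩) = (0.382683 - 0.92388i)·a = (-0.2871 - 0.01591i)
new amp(|11⟩) = (0.382683 + 0.92388i)·b = 0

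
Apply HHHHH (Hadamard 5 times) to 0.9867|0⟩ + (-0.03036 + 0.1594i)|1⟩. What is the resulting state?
(0.6762 + 0.1127i)|0⟩ + (0.7192 - 0.1127i)|1⟩

H² = I, so H^5 = H: a single Hadamard. With (a, b) = (0.9867, (-0.03036 + 0.1594i)), H gives ((a + b)/√2, (a − b)/√2) = ((0.6762 + 0.1127i), (0.7192 - 0.1127i)).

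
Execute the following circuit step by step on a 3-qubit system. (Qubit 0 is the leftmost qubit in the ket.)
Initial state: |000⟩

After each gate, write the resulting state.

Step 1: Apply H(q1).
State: 1/√2|000⟩ + 1/√2|010⟩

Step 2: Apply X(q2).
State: 1/√2|001⟩ + 1/√2|011⟩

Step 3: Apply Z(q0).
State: 1/√2|001⟩ + 1/√2|011⟩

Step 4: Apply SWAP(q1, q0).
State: 1/√2|001⟩ + 1/√2|101⟩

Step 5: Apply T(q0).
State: 1/√2|001⟩ + (1/2 + (1/2)i)|101⟩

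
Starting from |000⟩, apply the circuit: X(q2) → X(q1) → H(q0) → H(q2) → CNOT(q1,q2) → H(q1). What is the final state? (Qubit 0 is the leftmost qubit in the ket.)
-1/√8|000⟩ + 1/√8|001⟩ + 1/√8|010⟩ - 1/√8|011⟩ - 1/√8|100⟩ + 1/√8|101⟩ + 1/√8|110⟩ - 1/√8|111⟩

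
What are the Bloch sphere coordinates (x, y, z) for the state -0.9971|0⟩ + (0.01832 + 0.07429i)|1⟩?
(-0.03653, -0.1481, 0.9884)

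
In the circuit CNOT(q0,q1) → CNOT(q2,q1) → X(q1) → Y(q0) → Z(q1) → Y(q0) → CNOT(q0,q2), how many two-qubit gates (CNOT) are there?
3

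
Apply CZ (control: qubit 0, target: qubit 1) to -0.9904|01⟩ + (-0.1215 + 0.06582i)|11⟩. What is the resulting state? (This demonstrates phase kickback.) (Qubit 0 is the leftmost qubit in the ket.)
-0.9904|01⟩ + (0.1215 - 0.06582i)|11⟩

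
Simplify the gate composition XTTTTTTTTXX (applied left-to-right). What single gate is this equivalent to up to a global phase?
X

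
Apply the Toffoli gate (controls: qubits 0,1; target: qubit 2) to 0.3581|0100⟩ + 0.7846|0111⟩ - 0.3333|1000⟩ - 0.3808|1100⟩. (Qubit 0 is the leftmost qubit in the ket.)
0.3581|0100⟩ + 0.7846|0111⟩ - 0.3333|1000⟩ - 0.3808|1110⟩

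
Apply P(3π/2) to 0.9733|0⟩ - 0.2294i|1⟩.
0.9733|0⟩ - 0.2294|1⟩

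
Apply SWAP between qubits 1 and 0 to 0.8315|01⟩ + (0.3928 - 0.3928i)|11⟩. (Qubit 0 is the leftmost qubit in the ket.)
0.8315|10⟩ + (0.3928 - 0.3928i)|11⟩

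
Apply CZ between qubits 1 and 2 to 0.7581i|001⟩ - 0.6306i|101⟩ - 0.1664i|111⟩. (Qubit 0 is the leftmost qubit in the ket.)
0.7581i|001⟩ - 0.6306i|101⟩ + 0.1664i|111⟩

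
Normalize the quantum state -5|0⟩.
-|0⟩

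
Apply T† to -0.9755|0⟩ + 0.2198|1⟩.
-0.9755|0⟩ + (0.1554 - 0.1554i)|1⟩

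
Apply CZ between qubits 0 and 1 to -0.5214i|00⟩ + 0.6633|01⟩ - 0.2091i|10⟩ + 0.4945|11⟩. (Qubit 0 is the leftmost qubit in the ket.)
-0.5214i|00⟩ + 0.6633|01⟩ - 0.2091i|10⟩ - 0.4945|11⟩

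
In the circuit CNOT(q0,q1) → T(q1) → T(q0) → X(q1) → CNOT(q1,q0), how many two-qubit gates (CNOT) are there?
2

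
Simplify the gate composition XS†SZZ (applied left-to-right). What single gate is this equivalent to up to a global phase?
X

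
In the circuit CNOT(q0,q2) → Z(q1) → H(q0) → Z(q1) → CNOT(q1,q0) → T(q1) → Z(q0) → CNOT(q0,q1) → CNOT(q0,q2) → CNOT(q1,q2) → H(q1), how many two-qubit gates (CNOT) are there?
5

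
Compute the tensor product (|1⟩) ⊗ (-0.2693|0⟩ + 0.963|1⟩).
-0.2693|10⟩ + 0.963|11⟩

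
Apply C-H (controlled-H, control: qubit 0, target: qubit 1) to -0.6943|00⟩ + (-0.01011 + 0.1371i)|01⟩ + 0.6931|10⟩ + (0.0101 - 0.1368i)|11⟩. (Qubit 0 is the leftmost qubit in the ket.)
-0.6943|00⟩ + (-0.01011 + 0.1371i)|01⟩ + (0.4972 - 0.09673i)|10⟩ + (0.483 + 0.09673i)|11⟩

C-H leaves the control-|0⟩ kets |00⟩, |01⟩ unchanged and applies H to qubit 1 on the control-|1⟩ pair (|10⟩, |11⟩).
H = [[1/√2, 1/√2], [1/√2, -1/√2]].
With a = amp(|10⟩) = 0.6931 and b = amp(|11⟩) = (0.0101 - 0.1368i):
new amp(|10⟩) = (1/√2)·a + (1/√2)·b = (0.4972 - 0.09673i)
new amp(|11⟩) = (1/√2)·a + (-1/√2)·b = (0.483 + 0.09673i)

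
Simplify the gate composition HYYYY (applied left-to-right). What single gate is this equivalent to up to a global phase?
H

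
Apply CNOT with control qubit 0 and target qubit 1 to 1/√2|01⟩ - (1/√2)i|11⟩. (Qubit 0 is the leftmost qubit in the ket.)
1/√2|01⟩ - (1/√2)i|10⟩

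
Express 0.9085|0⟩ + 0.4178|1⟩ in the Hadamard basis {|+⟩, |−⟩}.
0.9378|+⟩ + 0.347|−⟩

With |ψ⟩ = α|0⟩ + β|1⟩, the Hadamard-basis coefficients are ⟨+|ψ⟩ = (α + β)/√2 and ⟨−|ψ⟩ = (α − β)/√2.
Here α = 0.9085, β = 0.4178: (α + β)/√2 = 0.9378, (α − β)/√2 = 0.347.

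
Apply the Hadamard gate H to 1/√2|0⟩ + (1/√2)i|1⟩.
(1/2 + (1/2)i)|0⟩ + (1/2 - (1/2)i)|1⟩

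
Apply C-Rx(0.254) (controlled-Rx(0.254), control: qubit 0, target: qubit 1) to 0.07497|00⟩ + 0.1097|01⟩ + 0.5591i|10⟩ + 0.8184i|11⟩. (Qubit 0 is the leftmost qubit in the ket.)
0.07497|00⟩ + 0.1097|01⟩ + (0.1037 + 0.5546i)|10⟩ + (0.07081 + 0.8118i)|11⟩

C-Rx(0.254) leaves the control-|0⟩ kets |00⟩, |01⟩ unchanged and applies Rx(0.254) to qubit 1 on the control-|1⟩ pair (|10⟩, |11⟩).
Rx(0.254) = [[cos(θ/2), −i·sin(θ/2)], [−i·sin(θ/2), cos(θ/2)]]; θ = 0.254, cos(θ/2) ≈ 0.991946, sin(θ/2) ≈ 0.126659.
With a = amp(|10⟩) = 0.5591i and b = amp(|11⟩) = 0.8184i:
new amp(|10⟩) = (0.991946)·a + (-0.126659i)·b = (0.1037 + 0.5546i)
new amp(|11⟩) = (-0.126659i)·a + (0.991946)·b = (0.07081 + 0.8118i)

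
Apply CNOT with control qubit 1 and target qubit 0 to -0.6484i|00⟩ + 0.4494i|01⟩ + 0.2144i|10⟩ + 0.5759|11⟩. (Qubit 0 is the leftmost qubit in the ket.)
-0.6484i|00⟩ + 0.5759|01⟩ + 0.2144i|10⟩ + 0.4494i|11⟩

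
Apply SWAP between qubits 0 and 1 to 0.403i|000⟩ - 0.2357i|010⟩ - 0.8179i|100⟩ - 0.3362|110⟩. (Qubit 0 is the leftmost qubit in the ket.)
0.403i|000⟩ - 0.8179i|010⟩ - 0.2357i|100⟩ - 0.3362|110⟩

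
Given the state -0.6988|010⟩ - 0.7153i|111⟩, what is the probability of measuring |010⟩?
0.4883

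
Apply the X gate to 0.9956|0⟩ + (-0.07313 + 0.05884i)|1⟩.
(-0.07313 + 0.05884i)|0⟩ + 0.9956|1⟩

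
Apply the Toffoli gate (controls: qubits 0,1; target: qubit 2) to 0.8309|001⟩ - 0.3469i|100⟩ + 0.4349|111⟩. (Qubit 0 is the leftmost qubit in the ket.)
0.8309|001⟩ - 0.3469i|100⟩ + 0.4349|110⟩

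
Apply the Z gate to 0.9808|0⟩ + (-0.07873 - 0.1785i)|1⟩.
0.9808|0⟩ + (0.07873 + 0.1785i)|1⟩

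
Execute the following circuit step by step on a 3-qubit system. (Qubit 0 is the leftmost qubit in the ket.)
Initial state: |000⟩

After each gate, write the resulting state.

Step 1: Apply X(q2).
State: |001⟩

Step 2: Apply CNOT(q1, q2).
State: |001⟩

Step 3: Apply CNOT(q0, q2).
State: |001⟩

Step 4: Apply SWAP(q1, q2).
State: |010⟩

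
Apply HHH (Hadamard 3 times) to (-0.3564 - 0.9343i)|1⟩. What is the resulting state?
(-0.252 - 0.6606i)|0⟩ + (0.252 + 0.6606i)|1⟩

H² = I, so H^3 = H: a single Hadamard. With (a, b) = (0, (-0.3564 - 0.9343i)), H gives ((a + b)/√2, (a − b)/√2) = ((-0.252 - 0.6606i), (0.252 + 0.6606i)).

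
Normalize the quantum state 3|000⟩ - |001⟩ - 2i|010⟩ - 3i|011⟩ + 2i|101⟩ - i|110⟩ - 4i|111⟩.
0.4523|000⟩ - 0.1508|001⟩ - 0.3015i|010⟩ - 0.4523i|011⟩ + 0.3015i|101⟩ - 0.1508i|110⟩ - 0.603i|111⟩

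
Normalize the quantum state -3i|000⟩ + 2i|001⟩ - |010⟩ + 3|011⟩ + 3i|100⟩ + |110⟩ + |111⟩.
-0.5145i|000⟩ + 0.343i|001⟩ - 0.1715|010⟩ + 0.5145|011⟩ + 0.5145i|100⟩ + 0.1715|110⟩ + 0.1715|111⟩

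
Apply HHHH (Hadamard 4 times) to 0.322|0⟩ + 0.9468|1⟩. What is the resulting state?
0.322|0⟩ + 0.9468|1⟩

H² = I, so an even number of Hadamards cancels: H^4 = I and the state is unchanged.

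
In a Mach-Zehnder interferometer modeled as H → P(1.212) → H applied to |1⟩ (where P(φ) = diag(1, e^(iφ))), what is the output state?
(0.3244 - 0.4682i)|0⟩ + (0.6756 + 0.4682i)|1⟩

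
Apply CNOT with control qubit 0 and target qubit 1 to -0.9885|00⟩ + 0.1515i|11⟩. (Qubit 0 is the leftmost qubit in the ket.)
-0.9885|00⟩ + 0.1515i|10⟩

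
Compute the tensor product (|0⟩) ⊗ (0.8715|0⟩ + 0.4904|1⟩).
0.8715|00⟩ + 0.4904|01⟩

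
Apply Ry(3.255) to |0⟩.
-0.05667|0⟩ + 0.9984|1⟩

Ry(3.255) = [[cos(θ/2), −sin(θ/2)], [sin(θ/2), cos(θ/2)]]; θ = 3.255, cos(θ/2) ≈ -0.0566733, sin(θ/2) ≈ 0.998393.
With a = amp(|0⟩) = 1 and b = amp(|1⟩) = 0:
new amp(|0⟩) = (-0.0566733)·a + (-0.998393)·b = -0.05667
new amp(|1⟩) = (0.998393)·a + (-0.0566733)·b = 0.9984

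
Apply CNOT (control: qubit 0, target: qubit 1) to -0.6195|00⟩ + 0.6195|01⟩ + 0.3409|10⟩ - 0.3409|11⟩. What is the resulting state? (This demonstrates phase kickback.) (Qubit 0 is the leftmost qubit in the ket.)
-0.6195|00⟩ + 0.6195|01⟩ - 0.3409|10⟩ + 0.3409|11⟩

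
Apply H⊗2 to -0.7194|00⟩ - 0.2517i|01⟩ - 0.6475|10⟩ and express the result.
(-0.6835 - 0.1259i)|00⟩ + (-0.6835 + 0.1259i)|01⟩ + (-0.03595 - 0.1259i)|10⟩ + (-0.03595 + 0.1259i)|11⟩

H⊗2 gives amp(|y⟩) = (1/2) Σ_x (−1)^(x·y) amp(|x⟩), where x·y is the number of positions in which both x and y have a 1.
|00⟩: (-0.7194 - 0.2517i - 0.6475)/2 = (-0.6835 - 0.1259i)
|01⟩: (-0.7194 + 0.2517i - 0.6475)/2 = (-0.6835 + 0.1259i)
|10⟩: (-0.7194 - 0.2517i + 0.6475)/2 = (-0.03595 - 0.1259i)
|11⟩: (-0.7194 + 0.2517i + 0.6475)/2 = (-0.03595 + 0.1259i)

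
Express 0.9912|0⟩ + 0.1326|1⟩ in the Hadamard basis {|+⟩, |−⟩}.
0.7946|+⟩ + 0.6071|−⟩

With |ψ⟩ = α|0⟩ + β|1⟩, the Hadamard-basis coefficients are ⟨+|ψ⟩ = (α + β)/√2 and ⟨−|ψ⟩ = (α − β)/√2.
Here α = 0.9912, β = 0.1326: (α + β)/√2 = 0.7946, (α − β)/√2 = 0.6071.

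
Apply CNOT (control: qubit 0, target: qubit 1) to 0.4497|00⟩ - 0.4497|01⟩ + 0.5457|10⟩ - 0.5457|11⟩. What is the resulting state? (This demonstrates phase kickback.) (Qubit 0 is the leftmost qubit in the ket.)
0.4497|00⟩ - 0.4497|01⟩ - 0.5457|10⟩ + 0.5457|11⟩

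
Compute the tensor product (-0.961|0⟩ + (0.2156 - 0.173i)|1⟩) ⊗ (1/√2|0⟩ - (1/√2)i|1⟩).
-0.6795|00⟩ + 0.6795i|01⟩ + (0.1525 - 0.1223i)|10⟩ + (-0.1223 - 0.1525i)|11⟩

amp(|b₁b₂…⟩) = product of the factor amplitudes for bits b₁, b₂, …; only kets whose every factor amplitude is nonzero survive.
|00⟩: (-0.961)(1/√2) = -0.6795
|01⟩: (-0.961)(-(1/√2)i) = 0.6795i
|10⟩: (0.2156 - 0.173i)(1/√2) = (0.1525 - 0.1223i)
|11⟩: (0.2156 - 0.173i)(-(1/√2)i) = (-0.1223 - 0.1525i)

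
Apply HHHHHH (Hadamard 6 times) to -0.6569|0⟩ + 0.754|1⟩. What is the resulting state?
-0.6569|0⟩ + 0.754|1⟩

H² = I, so an even number of Hadamards cancels: H^6 = I and the state is unchanged.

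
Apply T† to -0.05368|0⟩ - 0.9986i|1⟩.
-0.05368|0⟩ + (-0.7061 - 0.7061i)|1⟩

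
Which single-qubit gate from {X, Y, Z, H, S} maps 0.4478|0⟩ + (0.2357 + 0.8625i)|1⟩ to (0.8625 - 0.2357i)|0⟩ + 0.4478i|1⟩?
Y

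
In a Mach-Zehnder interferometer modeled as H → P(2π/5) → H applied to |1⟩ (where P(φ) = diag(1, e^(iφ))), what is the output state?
(0.3455 - 0.4755i)|0⟩ + (0.6545 + 0.4755i)|1⟩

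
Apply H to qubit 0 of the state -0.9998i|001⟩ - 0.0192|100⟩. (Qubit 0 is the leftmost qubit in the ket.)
-0.01358|000⟩ - 0.707i|001⟩ + 0.01358|100⟩ - 0.707i|101⟩

H on qubit 0 mixes each pair of kets that differ only in qubit 0: amplitudes (a, b) of (|…0…⟩, |…1…⟩) become ((a + b)/√2, (a − b)/√2). Kets absent from the input have amplitude 0.
(|000⟩, |100⟩): (a, b) = (0, -0.0192) → (-0.01358, 0.01358)
(|001⟩, |101⟩): (a, b) = (-0.9998i, 0) → (-0.707i, -0.707i)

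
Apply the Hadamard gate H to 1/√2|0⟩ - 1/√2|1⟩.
|1⟩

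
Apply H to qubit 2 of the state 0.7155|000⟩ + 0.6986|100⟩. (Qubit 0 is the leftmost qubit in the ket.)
0.5059|000⟩ + 0.5059|001⟩ + 0.494|100⟩ + 0.494|101⟩

H on qubit 2 mixes each pair of kets that differ only in qubit 2: amplitudes (a, b) of (|…0…⟩, |…1…⟩) become ((a + b)/√2, (a − b)/√2). Kets absent from the input have amplitude 0.
(|000⟩, |001⟩): (a, b) = (0.7155, 0) → (0.5059, 0.5059)
(|100⟩, |101⟩): (a, b) = (0.6986, 0) → (0.494, 0.494)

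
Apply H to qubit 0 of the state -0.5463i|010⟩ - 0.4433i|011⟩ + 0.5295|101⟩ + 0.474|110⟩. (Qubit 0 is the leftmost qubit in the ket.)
0.3744|001⟩ + (0.3352 - 0.3863i)|010⟩ - 0.3135i|011⟩ - 0.3744|101⟩ + (-0.3352 - 0.3863i)|110⟩ - 0.3135i|111⟩

H on qubit 0 mixes each pair of kets that differ only in qubit 0: amplitudes (a, b) of (|…0…⟩, |…1…⟩) become ((a + b)/√2, (a − b)/√2). Kets absent from the input have amplitude 0.
(|001⟩, |101⟩): (a, b) = (0, 0.5295) → (0.3744, -0.3744)
(|010⟩, |110⟩): (a, b) = (-0.5463i, 0.474) → ((0.3352 - 0.3863i), (-0.3352 - 0.3863i))
(|011⟩, |111⟩): (a, b) = (-0.4433i, 0) → (-0.3135i, -0.3135i)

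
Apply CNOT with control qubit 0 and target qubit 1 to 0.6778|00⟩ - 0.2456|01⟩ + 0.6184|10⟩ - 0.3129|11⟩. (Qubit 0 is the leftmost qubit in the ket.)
0.6778|00⟩ - 0.2456|01⟩ - 0.3129|10⟩ + 0.6184|11⟩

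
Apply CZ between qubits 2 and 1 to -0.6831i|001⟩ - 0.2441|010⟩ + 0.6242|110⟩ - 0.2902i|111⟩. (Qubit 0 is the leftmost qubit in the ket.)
-0.6831i|001⟩ - 0.2441|010⟩ + 0.6242|110⟩ + 0.2902i|111⟩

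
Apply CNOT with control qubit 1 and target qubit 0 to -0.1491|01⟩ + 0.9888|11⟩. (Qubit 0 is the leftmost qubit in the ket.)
0.9888|01⟩ - 0.1491|11⟩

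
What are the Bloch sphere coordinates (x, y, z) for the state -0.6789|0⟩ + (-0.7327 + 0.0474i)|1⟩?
(0.9949, -0.06436, -0.07819)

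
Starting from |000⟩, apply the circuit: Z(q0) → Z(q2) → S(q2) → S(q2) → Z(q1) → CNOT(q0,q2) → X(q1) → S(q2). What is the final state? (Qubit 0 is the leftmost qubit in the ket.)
|010⟩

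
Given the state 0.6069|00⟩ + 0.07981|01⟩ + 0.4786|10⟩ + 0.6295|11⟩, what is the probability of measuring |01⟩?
0.00637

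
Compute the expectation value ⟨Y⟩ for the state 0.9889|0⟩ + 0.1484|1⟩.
0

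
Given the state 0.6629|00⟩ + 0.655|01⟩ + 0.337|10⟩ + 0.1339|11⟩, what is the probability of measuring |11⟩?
0.01793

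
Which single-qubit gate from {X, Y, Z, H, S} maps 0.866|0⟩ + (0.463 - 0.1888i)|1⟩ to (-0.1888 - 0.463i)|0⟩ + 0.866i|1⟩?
Y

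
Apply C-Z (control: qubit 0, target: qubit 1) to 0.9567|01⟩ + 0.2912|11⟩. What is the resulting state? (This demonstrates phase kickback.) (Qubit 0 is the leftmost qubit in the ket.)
0.9567|01⟩ - 0.2912|11⟩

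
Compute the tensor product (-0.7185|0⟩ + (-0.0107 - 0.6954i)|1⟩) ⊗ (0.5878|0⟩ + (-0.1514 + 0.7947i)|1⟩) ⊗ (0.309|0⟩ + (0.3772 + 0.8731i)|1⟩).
-0.1305|000⟩ + (-0.1593 - 0.3687i)|001⟩ + (0.03361 - 0.1764i)|010⟩ + (0.5396 - 0.1204i)|011⟩ + (-0.001943 - 0.1263i)|100⟩ + (0.3545 - 0.1597i)|101⟩ + (0.1713 + 0.02991i)|110⟩ + (0.1246 + 0.5204i)|111⟩

amp(|b₁b₂…⟩) = product of the factor amplitudes for bits b₁, b₂, …; only kets whose every factor amplitude is nonzero survive.
|000⟩: (-0.7185)(0.5878)(0.309) = -0.1305
|001⟩: (-0.7185)(0.5878)(0.3772 + 0.8731i) = (-0.1593 - 0.3687i)
|010⟩: (-0.7185)(-0.1514 + 0.7947i)(0.309) = (0.03361 - 0.1764i)
|011⟩: (-0.7185)(-0.1514 + 0.7947i)(0.3772 + 0.8731i) = (0.5396 - 0.1204i)
|100⟩: (-0.0107 - 0.6954i)(0.5878)(0.309) = (-0.001943 - 0.1263i)
|101⟩: (-0.0107 - 0.6954i)(0.5878)(0.3772 + 0.8731i) = (0.3545 - 0.1597i)
|110⟩: (-0.0107 - 0.6954i)(-0.1514 + 0.7947i)(0.309) = (0.1713 + 0.02991i)
|111⟩: (-0.0107 - 0.6954i)(-0.1514 + 0.7947i)(0.3772 + 0.8731i) = (0.1246 + 0.5204i)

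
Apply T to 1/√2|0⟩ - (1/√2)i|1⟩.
1/√2|0⟩ + (1/2 - (1/2)i)|1⟩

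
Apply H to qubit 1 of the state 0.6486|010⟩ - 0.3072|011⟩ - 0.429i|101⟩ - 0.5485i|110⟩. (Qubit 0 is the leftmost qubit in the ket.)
0.4586|000⟩ - 0.2172|001⟩ - 0.4586|010⟩ + 0.2172|011⟩ - 0.3878i|100⟩ - 0.3033i|101⟩ + 0.3878i|110⟩ - 0.3033i|111⟩

H on qubit 1 mixes each pair of kets that differ only in qubit 1: amplitudes (a, b) of (|…0…⟩, |…1…⟩) become ((a + b)/√2, (a − b)/√2). Kets absent from the input have amplitude 0.
(|000⟩, |010⟩): (a, b) = (0, 0.6486) → (0.4586, -0.4586)
(|001⟩, |011⟩): (a, b) = (0, -0.3072) → (-0.2172, 0.2172)
(|100⟩, |110⟩): (a, b) = (0, -0.5485i) → (-0.3878i, 0.3878i)
(|101⟩, |111⟩): (a, b) = (-0.429i, 0) → (-0.3033i, -0.3033i)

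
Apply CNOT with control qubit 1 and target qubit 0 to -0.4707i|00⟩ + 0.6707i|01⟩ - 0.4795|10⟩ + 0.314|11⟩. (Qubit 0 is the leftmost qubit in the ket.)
-0.4707i|00⟩ + 0.314|01⟩ - 0.4795|10⟩ + 0.6707i|11⟩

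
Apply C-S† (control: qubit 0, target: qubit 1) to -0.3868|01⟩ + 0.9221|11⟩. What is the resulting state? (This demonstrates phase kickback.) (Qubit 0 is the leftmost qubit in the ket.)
-0.3868|01⟩ - 0.9221i|11⟩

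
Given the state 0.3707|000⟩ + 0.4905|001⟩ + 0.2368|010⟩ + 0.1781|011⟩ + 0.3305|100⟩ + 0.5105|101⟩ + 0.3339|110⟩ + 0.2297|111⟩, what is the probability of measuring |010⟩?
0.05607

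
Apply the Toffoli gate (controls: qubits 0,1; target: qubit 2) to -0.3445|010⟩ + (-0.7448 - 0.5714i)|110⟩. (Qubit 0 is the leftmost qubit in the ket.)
-0.3445|010⟩ + (-0.7448 - 0.5714i)|111⟩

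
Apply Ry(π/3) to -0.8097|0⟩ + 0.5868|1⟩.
-0.9946|0⟩ + 0.1033|1⟩

Ry(π/3) = [[cos(θ/2), −sin(θ/2)], [sin(θ/2), cos(θ/2)]]; θ = π/3, cos(θ/2) ≈ 0.866025, sin(θ/2) ≈ 0.5.
With a = amp(|0⟩) = -0.8097 and b = amp(|1⟩) = 0.5868:
new amp(|0⟩) = (0.866025)·a + (-0.5)·b = -0.9946
new amp(|1⟩) = (0.5)·a + (0.866025)·b = 0.1033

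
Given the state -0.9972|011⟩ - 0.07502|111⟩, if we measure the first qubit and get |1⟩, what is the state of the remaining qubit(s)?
-|11⟩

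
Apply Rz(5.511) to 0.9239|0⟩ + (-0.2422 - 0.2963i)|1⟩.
(-0.8559 - 0.3479i)|0⟩ + (0.3359 + 0.1833i)|1⟩

Rz(5.511) = [[e^(−iθ/2), 0], [0, e^(iθ/2)]] with e^(±iθ/2) = cos(θ/2) ± i·sin(θ/2); θ = 5.511, cos(θ/2) ≈ -0.926388, sin(θ/2) ≈ 0.376572.
With a = amp(|0⟩) = 0.9239 and b = amp(|1⟩) = (-0.2422 - 0.2963i):
new amp(|0⟩) = (-0.926388 - 0.376572i)·a = (-0.8559 - 0.3479i)
new amp(|1⟩) = (-0.926388 + 0.376572i)·b = (0.3359 + 0.1833i)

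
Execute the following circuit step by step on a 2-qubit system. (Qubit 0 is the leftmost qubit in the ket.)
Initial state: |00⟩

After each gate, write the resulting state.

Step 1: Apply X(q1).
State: |01⟩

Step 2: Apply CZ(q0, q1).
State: |01⟩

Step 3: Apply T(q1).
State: (1/√2 + (1/√2)i)|01⟩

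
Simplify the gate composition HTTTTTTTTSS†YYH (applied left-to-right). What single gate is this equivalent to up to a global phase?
I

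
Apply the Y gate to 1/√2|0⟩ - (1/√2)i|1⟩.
-1/√2|0⟩ + (1/√2)i|1⟩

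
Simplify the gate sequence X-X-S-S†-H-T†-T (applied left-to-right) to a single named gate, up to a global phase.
H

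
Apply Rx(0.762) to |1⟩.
-0.3718i|0⟩ + 0.9283|1⟩

Rx(0.762) = [[cos(θ/2), −i·sin(θ/2)], [−i·sin(θ/2), cos(θ/2)]]; θ = 0.762, cos(θ/2) ≈ 0.928293, sin(θ/2) ≈ 0.371849.
With a = amp(|0⟩) = 0 and b = amp(|1⟩) = 1:
new amp(|0⟩) = (0.928293)·a + (-0.371849i)·b = -0.3718i
new amp(|1⟩) = (-0.371849i)·a + (0.928293)·b = 0.9283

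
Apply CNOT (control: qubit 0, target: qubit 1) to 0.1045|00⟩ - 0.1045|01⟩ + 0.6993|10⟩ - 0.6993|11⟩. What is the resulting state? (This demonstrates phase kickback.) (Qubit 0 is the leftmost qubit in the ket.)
0.1045|00⟩ - 0.1045|01⟩ - 0.6993|10⟩ + 0.6993|11⟩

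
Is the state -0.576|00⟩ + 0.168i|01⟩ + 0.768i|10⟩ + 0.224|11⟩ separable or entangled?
Separable

Writing the state as a|00⟩ + b|01⟩ + c|10⟩ + d|11⟩, it is a product state iff ad − bc = 0.
Here (a, b, c, d) = (-0.576, 0.168i, 0.768i, 0.224): ad − bc = (-0.576)(0.224) − (0.168i)(0.768i) = 0, so the state is separable.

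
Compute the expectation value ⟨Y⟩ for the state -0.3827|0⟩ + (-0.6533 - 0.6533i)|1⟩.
0.5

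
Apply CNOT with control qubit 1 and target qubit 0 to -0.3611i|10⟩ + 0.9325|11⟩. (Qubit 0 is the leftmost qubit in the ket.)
0.9325|01⟩ - 0.3611i|10⟩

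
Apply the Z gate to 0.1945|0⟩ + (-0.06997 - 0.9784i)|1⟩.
0.1945|0⟩ + (0.06997 + 0.9784i)|1⟩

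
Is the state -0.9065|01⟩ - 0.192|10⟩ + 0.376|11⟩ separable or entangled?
Entangled

Writing the state as a|00⟩ + b|01⟩ + c|10⟩ + d|11⟩, it is a product state iff ad − bc = 0.
Here (a, b, c, d) = (0, -0.9065, -0.192, 0.376): ad − bc = (0)(0.376) − (-0.9065)(-0.192) = -0.174 ≠ 0, so the state is entangled.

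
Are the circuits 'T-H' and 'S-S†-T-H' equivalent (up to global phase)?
Yes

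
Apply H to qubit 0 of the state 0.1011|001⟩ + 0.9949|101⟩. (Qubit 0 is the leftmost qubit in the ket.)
0.775|001⟩ - 0.632|101⟩

H on qubit 0 mixes each pair of kets that differ only in qubit 0: amplitudes (a, b) of (|…0…⟩, |…1…⟩) become ((a + b)/√2, (a − b)/√2). Kets absent from the input have amplitude 0.
(|001⟩, |101⟩): (a, b) = (0.1011, 0.9949) → (0.775, -0.632)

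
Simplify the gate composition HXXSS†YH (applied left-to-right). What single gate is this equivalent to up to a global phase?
Y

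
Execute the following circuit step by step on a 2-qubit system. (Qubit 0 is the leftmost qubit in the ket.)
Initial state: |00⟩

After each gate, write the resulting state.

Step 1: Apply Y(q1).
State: i|01⟩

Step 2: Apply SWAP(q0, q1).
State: i|10⟩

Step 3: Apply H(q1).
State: (1/√2)i|10⟩ + (1/√2)i|11⟩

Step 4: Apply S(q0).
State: -1/√2|10⟩ - 1/√2|11⟩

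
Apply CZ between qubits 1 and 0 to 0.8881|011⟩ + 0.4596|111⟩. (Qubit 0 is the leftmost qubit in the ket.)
0.8881|011⟩ - 0.4596|111⟩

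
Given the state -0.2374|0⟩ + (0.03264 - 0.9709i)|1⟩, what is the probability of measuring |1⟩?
0.9437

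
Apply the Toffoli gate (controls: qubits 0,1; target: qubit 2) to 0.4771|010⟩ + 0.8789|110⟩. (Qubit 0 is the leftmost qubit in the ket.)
0.4771|010⟩ + 0.8789|111⟩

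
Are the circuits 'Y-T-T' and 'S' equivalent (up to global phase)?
No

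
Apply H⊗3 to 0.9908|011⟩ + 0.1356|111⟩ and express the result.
0.3982|000⟩ - 0.3982|001⟩ - 0.3982|010⟩ + 0.3982|011⟩ + 0.3024|100⟩ - 0.3024|101⟩ - 0.3024|110⟩ + 0.3024|111⟩

H⊗3 gives amp(|y⟩) = (1/2√2) Σ_x (−1)^(x·y) amp(|x⟩), where x·y is the number of positions in which both x and y have a 1.
|000⟩: (0.9908 + 0.1356)/(2√2) = 0.3982
|001⟩: (-0.9908 - 0.1356)/(2√2) = -0.3982
|010⟩: (-0.9908 - 0.1356)/(2√2) = -0.3982
|011⟩: (0.9908 + 0.1356)/(2√2) = 0.3982
|100⟩: (0.9908 - 0.1356)/(2√2) = 0.3024
|101⟩: (-0.9908 + 0.1356)/(2√2) = -0.3024
|110⟩: (-0.9908 + 0.1356)/(2√2) = -0.3024
|111⟩: (0.9908 - 0.1356)/(2√2) = 0.3024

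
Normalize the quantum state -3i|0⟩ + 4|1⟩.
-0.6i|0⟩ + 0.8|1⟩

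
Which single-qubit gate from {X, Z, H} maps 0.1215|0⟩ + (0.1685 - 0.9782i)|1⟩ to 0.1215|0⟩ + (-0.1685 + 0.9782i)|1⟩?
Z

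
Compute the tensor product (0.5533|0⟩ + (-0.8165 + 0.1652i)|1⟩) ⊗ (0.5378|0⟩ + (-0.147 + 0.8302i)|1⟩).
0.2976|00⟩ + (-0.08134 + 0.4593i)|01⟩ + (-0.4391 + 0.08884i)|10⟩ + (-0.01712 - 0.7021i)|11⟩

amp(|b₁b₂…⟩) = product of the factor amplitudes for bits b₁, b₂, …; only kets whose every factor amplitude is nonzero survive.
|00⟩: (0.5533)(0.5378) = 0.2976
|01⟩: (0.5533)(-0.147 + 0.8302i) = (-0.08134 + 0.4593i)
|10⟩: (-0.8165 + 0.1652i)(0.5378) = (-0.4391 + 0.08884i)
|11⟩: (-0.8165 + 0.1652i)(-0.147 + 0.8302i) = (-0.01712 - 0.7021i)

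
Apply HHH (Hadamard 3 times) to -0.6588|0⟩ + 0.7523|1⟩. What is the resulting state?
0.06611|0⟩ - 0.9978|1⟩

H² = I, so H^3 = H: a single Hadamard. With (a, b) = (-0.6588, 0.7523), H gives ((a + b)/√2, (a − b)/√2) = (0.06611, -0.9978).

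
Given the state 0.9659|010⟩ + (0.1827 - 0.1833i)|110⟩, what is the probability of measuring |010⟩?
0.933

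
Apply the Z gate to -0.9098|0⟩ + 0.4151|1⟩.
-0.9098|0⟩ - 0.4151|1⟩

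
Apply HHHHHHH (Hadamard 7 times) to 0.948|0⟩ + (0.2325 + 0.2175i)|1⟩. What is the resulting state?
(0.8347 + 0.1538i)|0⟩ + (0.5059 - 0.1538i)|1⟩

H² = I, so H^7 = H: a single Hadamard. With (a, b) = (0.948, (0.2325 + 0.2175i)), H gives ((a + b)/√2, (a − b)/√2) = ((0.8347 + 0.1538i), (0.5059 - 0.1538i)).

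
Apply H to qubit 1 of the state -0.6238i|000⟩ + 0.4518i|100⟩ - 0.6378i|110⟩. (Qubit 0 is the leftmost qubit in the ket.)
-0.4411i|000⟩ - 0.4411i|010⟩ - 0.1315i|100⟩ + 0.7705i|110⟩

H on qubit 1 mixes each pair of kets that differ only in qubit 1: amplitudes (a, b) of (|…0…⟩, |…1…⟩) become ((a + b)/√2, (a − b)/√2). Kets absent from the input have amplitude 0.
(|000⟩, |010⟩): (a, b) = (-0.6238i, 0) → (-0.4411i, -0.4411i)
(|100⟩, |110⟩): (a, b) = (0.4518i, -0.6378i) → (-0.1315i, 0.7705i)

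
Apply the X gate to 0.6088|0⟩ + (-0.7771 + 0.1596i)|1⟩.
(-0.7771 + 0.1596i)|0⟩ + 0.6088|1⟩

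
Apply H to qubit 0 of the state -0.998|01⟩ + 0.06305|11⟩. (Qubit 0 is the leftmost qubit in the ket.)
-0.6611|01⟩ - 0.7503|11⟩

H on qubit 0 mixes each pair of kets that differ only in qubit 0: amplitudes (a, b) of (|…0…⟩, |…1…⟩) become ((a + b)/√2, (a − b)/√2). Kets absent from the input have amplitude 0.
(|01⟩, |11⟩): (a, b) = (-0.998, 0.06305) → (-0.6611, -0.7503)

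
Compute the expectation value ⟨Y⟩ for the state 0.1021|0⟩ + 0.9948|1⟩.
0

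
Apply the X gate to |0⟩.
|1⟩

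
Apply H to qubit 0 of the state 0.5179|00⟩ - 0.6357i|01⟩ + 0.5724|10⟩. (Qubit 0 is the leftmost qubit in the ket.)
0.771|00⟩ - 0.4495i|01⟩ - 0.03854|10⟩ - 0.4495i|11⟩

H on qubit 0 mixes each pair of kets that differ only in qubit 0: amplitudes (a, b) of (|…0…⟩, |…1…⟩) become ((a + b)/√2, (a − b)/√2). Kets absent from the input have amplitude 0.
(|00⟩, |10⟩): (a, b) = (0.5179, 0.5724) → (0.771, -0.03854)
(|01⟩, |11⟩): (a, b) = (-0.6357i, 0) → (-0.4495i, -0.4495i)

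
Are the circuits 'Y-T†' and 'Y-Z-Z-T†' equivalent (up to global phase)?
Yes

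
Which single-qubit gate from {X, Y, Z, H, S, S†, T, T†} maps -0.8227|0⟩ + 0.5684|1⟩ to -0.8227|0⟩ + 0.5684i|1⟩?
S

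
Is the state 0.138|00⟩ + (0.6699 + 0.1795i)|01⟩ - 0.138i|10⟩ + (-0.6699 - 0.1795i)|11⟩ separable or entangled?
Entangled

Writing the state as a|00⟩ + b|01⟩ + c|10⟩ + d|11⟩, it is a product state iff ad − bc = 0.
Here (a, b, c, d) = (0.138, (0.6699 + 0.1795i), -0.138i, (-0.6699 - 0.1795i)): ad − bc = (0.138)(-0.6699 - 0.1795i) − (0.6699 + 0.1795i)(-0.138i) = (-0.1172 + 0.06768i) ≠ 0, so the state is entangled.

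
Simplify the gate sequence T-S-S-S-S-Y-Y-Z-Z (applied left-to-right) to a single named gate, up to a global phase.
T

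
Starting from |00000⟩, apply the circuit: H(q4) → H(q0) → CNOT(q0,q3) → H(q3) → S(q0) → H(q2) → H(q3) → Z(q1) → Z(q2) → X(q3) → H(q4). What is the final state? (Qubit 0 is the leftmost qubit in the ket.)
1/2|00010⟩ - 1/2|00110⟩ + (1/2)i|10000⟩ - (1/2)i|10100⟩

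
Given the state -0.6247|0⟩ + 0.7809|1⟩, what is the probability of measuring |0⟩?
0.3903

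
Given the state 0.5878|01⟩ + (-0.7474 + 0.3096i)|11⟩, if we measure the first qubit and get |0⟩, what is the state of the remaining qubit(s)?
|1⟩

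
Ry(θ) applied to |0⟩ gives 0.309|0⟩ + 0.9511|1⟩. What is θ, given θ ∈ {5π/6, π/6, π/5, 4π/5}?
4π/5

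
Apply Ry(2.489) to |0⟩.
0.3205|0⟩ + 0.9472|1⟩

Ry(2.489) = [[cos(θ/2), −sin(θ/2)], [sin(θ/2), cos(θ/2)]]; θ = 2.489, cos(θ/2) ≈ 0.320537, sin(θ/2) ≈ 0.947236.
With a = amp(|0⟩) = 1 and b = amp(|1⟩) = 0:
new amp(|0⟩) = (0.320537)·a + (-0.947236)·b = 0.3205
new amp(|1⟩) = (0.947236)·a + (0.320537)·b = 0.9472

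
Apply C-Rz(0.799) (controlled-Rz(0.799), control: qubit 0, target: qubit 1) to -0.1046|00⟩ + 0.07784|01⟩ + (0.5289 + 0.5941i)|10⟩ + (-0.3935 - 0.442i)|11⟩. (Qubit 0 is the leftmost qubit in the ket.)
-0.1046|00⟩ + 0.07784|01⟩ + (0.7183 + 0.3416i)|10⟩ + (-0.1906 - 0.5602i)|11⟩

C-Rz(0.799) leaves the control-|0⟩ kets |00⟩, |01⟩ unchanged and applies Rz(0.799) to qubit 1 on the control-|1⟩ pair (|10⟩, |11⟩).
Rz(0.799) = [[e^(−iθ/2), 0], [0, e^(iθ/2)]] with e^(±iθ/2) = cos(θ/2) ± i·sin(θ/2); θ = 0.799, cos(θ/2) ≈ 0.921256, sin(θ/2) ≈ 0.388958.
With a = amp(|10⟩) = (0.5289 + 0.5941i) and b = amp(|11⟩) = (-0.3935 - 0.442i):
new amp(|10⟩) = (0.921256 - 0.388958i)·a = (0.7183 + 0.3416i)
new amp(|11⟩) = (0.921256 + 0.388958i)·b = (-0.1906 - 0.5602i)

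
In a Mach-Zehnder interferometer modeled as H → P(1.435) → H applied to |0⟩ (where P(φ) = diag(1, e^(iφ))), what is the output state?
(0.5677 + 0.4954i)|0⟩ + (0.4323 - 0.4954i)|1⟩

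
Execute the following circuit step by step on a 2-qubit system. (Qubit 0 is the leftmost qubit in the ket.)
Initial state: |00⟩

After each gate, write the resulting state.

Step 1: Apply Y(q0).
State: i|10⟩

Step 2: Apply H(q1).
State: (1/√2)i|10⟩ + (1/√2)i|11⟩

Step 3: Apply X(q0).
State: (1/√2)i|00⟩ + (1/√2)i|01⟩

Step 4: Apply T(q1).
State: (1/√2)i|00⟩ + (-1/2 + (1/2)i)|01⟩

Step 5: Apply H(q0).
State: (1/2)i|00⟩ + (-1/√8 + (1/√8)i)|01⟩ + (1/2)i|10⟩ + (-1/√8 + (1/√8)i)|11⟩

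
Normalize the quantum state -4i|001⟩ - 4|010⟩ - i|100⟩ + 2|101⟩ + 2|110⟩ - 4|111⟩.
-0.5298i|001⟩ - 0.5298|010⟩ - 0.1325i|100⟩ + 0.2649|101⟩ + 0.2649|110⟩ - 0.5298|111⟩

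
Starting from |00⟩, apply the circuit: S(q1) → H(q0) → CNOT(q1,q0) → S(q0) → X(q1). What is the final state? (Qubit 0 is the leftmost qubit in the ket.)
1/√2|01⟩ + (1/√2)i|11⟩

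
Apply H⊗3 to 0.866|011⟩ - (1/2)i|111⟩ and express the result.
(0.3062 - 0.1768i)|000⟩ + (-0.3062 + 0.1768i)|001⟩ + (-0.3062 + 0.1768i)|010⟩ + (0.3062 - 0.1768i)|011⟩ + (0.3062 + 0.1768i)|100⟩ + (-0.3062 - 0.1768i)|101⟩ + (-0.3062 - 0.1768i)|110⟩ + (0.3062 + 0.1768i)|111⟩

H⊗3 gives amp(|y⟩) = (1/2√2) Σ_x (−1)^(x·y) amp(|x⟩), where x·y is the number of positions in which both x and y have a 1.
|000⟩: (0.866 - (1/2)i)/(2√2) = (0.3062 - 0.1768i)
|001⟩: (-0.866 + (1/2)i)/(2√2) = (-0.3062 + 0.1768i)
|010⟩: (-0.866 + (1/2)i)/(2√2) = (-0.3062 + 0.1768i)
|011⟩: (0.866 - (1/2)i)/(2√2) = (0.3062 - 0.1768i)
|100⟩: (0.866 + (1/2)i)/(2√2) = (0.3062 + 0.1768i)
|101⟩: (-0.866 - (1/2)i)/(2√2) = (-0.3062 - 0.1768i)
|110⟩: (-0.866 - (1/2)i)/(2√2) = (-0.3062 - 0.1768i)
|111⟩: (0.866 + (1/2)i)/(2√2) = (0.3062 + 0.1768i)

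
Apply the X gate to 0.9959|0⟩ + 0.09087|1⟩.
0.09087|0⟩ + 0.9959|1⟩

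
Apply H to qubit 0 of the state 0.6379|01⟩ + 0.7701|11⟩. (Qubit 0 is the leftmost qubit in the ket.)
0.9956|01⟩ - 0.09348|11⟩

H on qubit 0 mixes each pair of kets that differ only in qubit 0: amplitudes (a, b) of (|…0…⟩, |…1…⟩) become ((a + b)/√2, (a − b)/√2). Kets absent from the input have amplitude 0.
(|01⟩, |11⟩): (a, b) = (0.6379, 0.7701) → (0.9956, -0.09348)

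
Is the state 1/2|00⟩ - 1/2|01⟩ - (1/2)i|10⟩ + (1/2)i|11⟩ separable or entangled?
Separable

Writing the state as a|00⟩ + b|01⟩ + c|10⟩ + d|11⟩, it is a product state iff ad − bc = 0.
Here (a, b, c, d) = (1/2, -1/2, -(1/2)i, (1/2)i): ad − bc = (1/2)((1/2)i) − (-1/2)(-(1/2)i) = 0, so the state is separable.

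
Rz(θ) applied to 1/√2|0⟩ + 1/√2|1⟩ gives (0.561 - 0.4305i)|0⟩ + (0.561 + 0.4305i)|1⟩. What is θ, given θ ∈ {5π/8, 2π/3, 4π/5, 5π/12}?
5π/12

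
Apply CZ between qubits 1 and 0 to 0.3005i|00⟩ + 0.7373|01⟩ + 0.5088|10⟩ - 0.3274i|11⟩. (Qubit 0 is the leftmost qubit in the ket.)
0.3005i|00⟩ + 0.7373|01⟩ + 0.5088|10⟩ + 0.3274i|11⟩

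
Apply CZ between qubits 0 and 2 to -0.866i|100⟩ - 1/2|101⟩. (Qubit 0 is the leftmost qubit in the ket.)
-0.866i|100⟩ + 1/2|101⟩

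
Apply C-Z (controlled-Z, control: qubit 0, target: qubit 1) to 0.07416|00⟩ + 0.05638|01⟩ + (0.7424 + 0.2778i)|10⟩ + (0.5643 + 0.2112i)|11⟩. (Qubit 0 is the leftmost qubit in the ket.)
0.07416|00⟩ + 0.05638|01⟩ + (0.7424 + 0.2778i)|10⟩ + (-0.5643 - 0.2112i)|11⟩

C-Z leaves the control-|0⟩ kets |00⟩, |01⟩ unchanged and applies Z to qubit 1 on the control-|1⟩ pair (|10⟩, |11⟩).
Z = [[1, 0], [0, -1]].
With a = amp(|10⟩) = (0.7424 + 0.2778i) and b = amp(|11⟩) = (0.5643 + 0.2112i):
new amp(|10⟩) = (1)·a = (0.7424 + 0.2778i)
new amp(|11⟩) = (-1)·b = (-0.5643 - 0.2112i)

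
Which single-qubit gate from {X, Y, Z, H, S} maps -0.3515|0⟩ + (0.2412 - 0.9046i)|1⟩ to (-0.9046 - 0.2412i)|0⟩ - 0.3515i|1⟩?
Y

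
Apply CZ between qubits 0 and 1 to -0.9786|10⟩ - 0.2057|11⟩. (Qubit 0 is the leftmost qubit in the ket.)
-0.9786|10⟩ + 0.2057|11⟩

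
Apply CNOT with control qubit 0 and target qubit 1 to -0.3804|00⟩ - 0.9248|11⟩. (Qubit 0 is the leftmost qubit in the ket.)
-0.3804|00⟩ - 0.9248|10⟩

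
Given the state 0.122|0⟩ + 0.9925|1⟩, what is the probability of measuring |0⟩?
0.01488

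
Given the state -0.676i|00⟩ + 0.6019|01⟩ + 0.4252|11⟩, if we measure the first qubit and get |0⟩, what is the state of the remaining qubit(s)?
-0.7469i|0⟩ + 0.665|1⟩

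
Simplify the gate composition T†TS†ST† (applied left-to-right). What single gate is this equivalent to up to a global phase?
T†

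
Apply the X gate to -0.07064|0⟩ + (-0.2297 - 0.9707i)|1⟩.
(-0.2297 - 0.9707i)|0⟩ - 0.07064|1⟩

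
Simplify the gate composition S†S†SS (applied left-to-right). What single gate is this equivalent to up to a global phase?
I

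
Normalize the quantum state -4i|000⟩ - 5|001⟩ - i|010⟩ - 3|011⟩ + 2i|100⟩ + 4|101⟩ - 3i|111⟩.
-(1/√5)i|000⟩ - 0.559|001⟩ - 0.1118i|010⟩ - 0.3354|011⟩ + 0.2236i|100⟩ + 1/√5|101⟩ - 0.3354i|111⟩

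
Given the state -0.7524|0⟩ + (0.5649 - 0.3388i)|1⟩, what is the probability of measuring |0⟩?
0.5661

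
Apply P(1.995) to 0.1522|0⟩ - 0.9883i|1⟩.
0.1522|0⟩ + (0.9007 + 0.4068i)|1⟩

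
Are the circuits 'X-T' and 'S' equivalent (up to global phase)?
No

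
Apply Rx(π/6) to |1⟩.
-0.2588i|0⟩ + 0.9659|1⟩

Rx(π/6) = [[cos(θ/2), −i·sin(θ/2)], [−i·sin(θ/2), cos(θ/2)]]; θ = π/6, cos(θ/2) ≈ 0.965926, sin(θ/2) ≈ 0.258819.
With a = amp(|0⟩) = 0 and b = amp(|1⟩) = 1:
new amp(|0⟩) = (0.965926)·a + (-0.258819i)·b = -0.2588i
new amp(|1⟩) = (-0.258819i)·a + (0.965926)·b = 0.9659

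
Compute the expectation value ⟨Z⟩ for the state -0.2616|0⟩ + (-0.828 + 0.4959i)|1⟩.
-0.8631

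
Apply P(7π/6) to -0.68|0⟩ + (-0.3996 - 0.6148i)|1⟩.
-0.68|0⟩ + (0.03866 + 0.7322i)|1⟩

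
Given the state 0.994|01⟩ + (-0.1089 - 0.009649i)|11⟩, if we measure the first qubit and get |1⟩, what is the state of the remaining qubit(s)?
(-0.9961 - 0.08826i)|1⟩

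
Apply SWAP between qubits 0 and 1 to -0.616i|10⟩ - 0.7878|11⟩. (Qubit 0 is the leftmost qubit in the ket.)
-0.616i|01⟩ - 0.7878|11⟩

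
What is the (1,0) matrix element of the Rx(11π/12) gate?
-0.9914i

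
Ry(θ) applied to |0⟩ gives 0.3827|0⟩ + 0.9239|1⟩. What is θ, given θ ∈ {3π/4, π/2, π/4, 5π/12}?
3π/4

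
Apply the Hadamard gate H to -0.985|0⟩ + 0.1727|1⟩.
-0.5744|0⟩ - 0.8186|1⟩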